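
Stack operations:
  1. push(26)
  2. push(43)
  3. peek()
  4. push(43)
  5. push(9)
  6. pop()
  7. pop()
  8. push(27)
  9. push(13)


push(26) -> [26]
push(43) -> [26, 43]
peek()->43
push(43) -> [26, 43, 43]
push(9) -> [26, 43, 43, 9]
pop()->9, [26, 43, 43]
pop()->43, [26, 43]
push(27) -> [26, 43, 27]
push(13) -> [26, 43, 27, 13]

Final stack: [26, 43, 27, 13]


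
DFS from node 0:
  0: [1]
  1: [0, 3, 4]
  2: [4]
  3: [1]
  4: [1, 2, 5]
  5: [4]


Visit 0, push [1]
Visit 1, push [4, 3]
Visit 3, push []
Visit 4, push [5, 2]
Visit 2, push []
Visit 5, push []

DFS order: [0, 1, 3, 4, 2, 5]


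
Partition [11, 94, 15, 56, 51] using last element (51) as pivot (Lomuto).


Pivot: 51
  11 <= 51: advance i (no swap)
  15 <= 51: swap -> [11, 15, 94, 56, 51]
Place pivot at 2: [11, 15, 51, 56, 94]

Partitioned: [11, 15, 51, 56, 94]


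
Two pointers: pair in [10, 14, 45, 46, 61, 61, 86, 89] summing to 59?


lo=0(10)+hi=7(89)=99
lo=0(10)+hi=6(86)=96
lo=0(10)+hi=5(61)=71
lo=0(10)+hi=4(61)=71
lo=0(10)+hi=3(46)=56
lo=1(14)+hi=3(46)=60
lo=1(14)+hi=2(45)=59

Yes: 14+45=59


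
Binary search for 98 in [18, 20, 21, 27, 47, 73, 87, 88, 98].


Step 1: lo=0, hi=8, mid=4, val=47
Step 2: lo=5, hi=8, mid=6, val=87
Step 3: lo=7, hi=8, mid=7, val=88
Step 4: lo=8, hi=8, mid=8, val=98

Found at index 8


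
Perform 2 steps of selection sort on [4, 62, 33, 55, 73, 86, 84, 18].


Initial: [4, 62, 33, 55, 73, 86, 84, 18]
Step 1: min=4 at 0
  Swap: [4, 62, 33, 55, 73, 86, 84, 18]
Step 2: min=18 at 7
  Swap: [4, 18, 33, 55, 73, 86, 84, 62]

After 2 steps: [4, 18, 33, 55, 73, 86, 84, 62]


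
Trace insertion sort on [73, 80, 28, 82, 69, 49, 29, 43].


Initial: [73, 80, 28, 82, 69, 49, 29, 43]
Insert 80: [73, 80, 28, 82, 69, 49, 29, 43]
Insert 28: [28, 73, 80, 82, 69, 49, 29, 43]
Insert 82: [28, 73, 80, 82, 69, 49, 29, 43]
Insert 69: [28, 69, 73, 80, 82, 49, 29, 43]
Insert 49: [28, 49, 69, 73, 80, 82, 29, 43]
Insert 29: [28, 29, 49, 69, 73, 80, 82, 43]
Insert 43: [28, 29, 43, 49, 69, 73, 80, 82]

Sorted: [28, 29, 43, 49, 69, 73, 80, 82]


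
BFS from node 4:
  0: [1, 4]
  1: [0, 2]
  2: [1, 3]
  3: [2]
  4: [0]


Visit 4, enqueue [0]
Visit 0, enqueue [1]
Visit 1, enqueue [2]
Visit 2, enqueue [3]
Visit 3, enqueue []

BFS order: [4, 0, 1, 2, 3]


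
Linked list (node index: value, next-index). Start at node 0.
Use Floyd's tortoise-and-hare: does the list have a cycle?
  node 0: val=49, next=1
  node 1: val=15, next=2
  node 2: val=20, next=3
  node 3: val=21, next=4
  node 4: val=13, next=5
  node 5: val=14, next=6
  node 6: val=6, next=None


Floyd's tortoise (slow, +1) and hare (fast, +2):
  init: slow=0, fast=0
  step 1: slow=1, fast=2
  step 2: slow=2, fast=4
  step 3: slow=3, fast=6
  step 4: fast -> None, no cycle

Cycle: no


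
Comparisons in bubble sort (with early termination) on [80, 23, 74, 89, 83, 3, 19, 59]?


Algorithm: bubble sort (with early termination)
Input: [80, 23, 74, 89, 83, 3, 19, 59]
Sorted: [3, 19, 23, 59, 74, 80, 83, 89]

27


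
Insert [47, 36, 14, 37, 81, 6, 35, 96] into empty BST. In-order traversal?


Insert 47: root
Insert 36: L from 47
Insert 14: L from 47 -> L from 36
Insert 37: L from 47 -> R from 36
Insert 81: R from 47
Insert 6: L from 47 -> L from 36 -> L from 14
Insert 35: L from 47 -> L from 36 -> R from 14
Insert 96: R from 47 -> R from 81

In-order: [6, 14, 35, 36, 37, 47, 81, 96]


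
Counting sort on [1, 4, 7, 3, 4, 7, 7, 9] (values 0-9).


Input: [1, 4, 7, 3, 4, 7, 7, 9]
Counts: [0, 1, 0, 1, 2, 0, 0, 3, 0, 1]

Sorted: [1, 3, 4, 4, 7, 7, 7, 9]


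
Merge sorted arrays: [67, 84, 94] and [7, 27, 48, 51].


Take 7 from B
Take 27 from B
Take 48 from B
Take 51 from B

Merged: [7, 27, 48, 51, 67, 84, 94]


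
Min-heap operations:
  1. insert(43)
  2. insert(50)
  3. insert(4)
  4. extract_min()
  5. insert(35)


insert(43) -> [43]
insert(50) -> [43, 50]
insert(4) -> [4, 50, 43]
extract_min()->4, [43, 50]
insert(35) -> [35, 50, 43]

Final heap: [35, 50, 43]


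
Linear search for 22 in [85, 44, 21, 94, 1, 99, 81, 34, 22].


i=0: 85!=22
i=1: 44!=22
i=2: 21!=22
i=3: 94!=22
i=4: 1!=22
i=5: 99!=22
i=6: 81!=22
i=7: 34!=22
i=8: 22==22 found!

Found at 8, 9 comps


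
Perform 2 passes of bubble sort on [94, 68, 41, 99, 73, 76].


Initial: [94, 68, 41, 99, 73, 76]
Pass 1: [68, 41, 94, 73, 76, 99] (4 swaps)
Pass 2: [41, 68, 73, 76, 94, 99] (3 swaps)

After 2 passes: [41, 68, 73, 76, 94, 99]


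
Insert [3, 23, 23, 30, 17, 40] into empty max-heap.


Insert 3: [3]
Insert 23: [23, 3]
Insert 23: [23, 3, 23]
Insert 30: [30, 23, 23, 3]
Insert 17: [30, 23, 23, 3, 17]
Insert 40: [40, 23, 30, 3, 17, 23]

Final heap: [40, 23, 30, 3, 17, 23]


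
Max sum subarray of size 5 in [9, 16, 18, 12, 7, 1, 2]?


[0:5]: 62
[1:6]: 54
[2:7]: 40

Max: 62 at [0:5]


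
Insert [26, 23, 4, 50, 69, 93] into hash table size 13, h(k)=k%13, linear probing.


Insert 26: h=0 -> slot 0
Insert 23: h=10 -> slot 10
Insert 4: h=4 -> slot 4
Insert 50: h=11 -> slot 11
Insert 69: h=4, 1 probes -> slot 5
Insert 93: h=2 -> slot 2

Table: [26, None, 93, None, 4, 69, None, None, None, None, 23, 50, None]


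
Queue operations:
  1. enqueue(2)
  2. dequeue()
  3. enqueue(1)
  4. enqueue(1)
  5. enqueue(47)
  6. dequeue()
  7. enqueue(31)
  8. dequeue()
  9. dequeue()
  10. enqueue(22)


enqueue(2) -> [2]
dequeue()->2, []
enqueue(1) -> [1]
enqueue(1) -> [1, 1]
enqueue(47) -> [1, 1, 47]
dequeue()->1, [1, 47]
enqueue(31) -> [1, 47, 31]
dequeue()->1, [47, 31]
dequeue()->47, [31]
enqueue(22) -> [31, 22]

Final queue: [31, 22]


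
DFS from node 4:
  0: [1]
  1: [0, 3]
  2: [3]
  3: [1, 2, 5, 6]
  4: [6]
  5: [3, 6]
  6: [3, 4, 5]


Visit 4, push [6]
Visit 6, push [5, 3]
Visit 3, push [5, 2, 1]
Visit 1, push [0]
Visit 0, push []
Visit 2, push []
Visit 5, push []

DFS order: [4, 6, 3, 1, 0, 2, 5]


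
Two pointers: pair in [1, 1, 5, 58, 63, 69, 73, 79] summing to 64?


lo=0(1)+hi=7(79)=80
lo=0(1)+hi=6(73)=74
lo=0(1)+hi=5(69)=70
lo=0(1)+hi=4(63)=64

Yes: 1+63=64


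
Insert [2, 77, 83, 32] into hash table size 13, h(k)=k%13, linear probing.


Insert 2: h=2 -> slot 2
Insert 77: h=12 -> slot 12
Insert 83: h=5 -> slot 5
Insert 32: h=6 -> slot 6

Table: [None, None, 2, None, None, 83, 32, None, None, None, None, None, 77]


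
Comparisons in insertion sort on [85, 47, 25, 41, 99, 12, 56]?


Algorithm: insertion sort
Input: [85, 47, 25, 41, 99, 12, 56]
Sorted: [12, 25, 41, 47, 56, 85, 99]

15


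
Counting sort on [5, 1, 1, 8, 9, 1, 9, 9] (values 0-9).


Input: [5, 1, 1, 8, 9, 1, 9, 9]
Counts: [0, 3, 0, 0, 0, 1, 0, 0, 1, 3]

Sorted: [1, 1, 1, 5, 8, 9, 9, 9]


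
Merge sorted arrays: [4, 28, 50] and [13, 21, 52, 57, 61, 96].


Take 4 from A
Take 13 from B
Take 21 from B
Take 28 from A
Take 50 from A

Merged: [4, 13, 21, 28, 50, 52, 57, 61, 96]


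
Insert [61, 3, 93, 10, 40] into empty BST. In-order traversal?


Insert 61: root
Insert 3: L from 61
Insert 93: R from 61
Insert 10: L from 61 -> R from 3
Insert 40: L from 61 -> R from 3 -> R from 10

In-order: [3, 10, 40, 61, 93]


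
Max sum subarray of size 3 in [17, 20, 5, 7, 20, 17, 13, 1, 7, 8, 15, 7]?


[0:3]: 42
[1:4]: 32
[2:5]: 32
[3:6]: 44
[4:7]: 50
[5:8]: 31
[6:9]: 21
[7:10]: 16
[8:11]: 30
[9:12]: 30

Max: 50 at [4:7]


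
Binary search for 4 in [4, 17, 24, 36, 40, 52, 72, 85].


Step 1: lo=0, hi=7, mid=3, val=36
Step 2: lo=0, hi=2, mid=1, val=17
Step 3: lo=0, hi=0, mid=0, val=4

Found at index 0


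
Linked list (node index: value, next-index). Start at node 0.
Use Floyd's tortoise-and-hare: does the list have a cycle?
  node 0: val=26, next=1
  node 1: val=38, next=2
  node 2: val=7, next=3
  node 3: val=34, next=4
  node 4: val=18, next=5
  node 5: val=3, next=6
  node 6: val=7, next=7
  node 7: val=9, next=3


Floyd's tortoise (slow, +1) and hare (fast, +2):
  init: slow=0, fast=0
  step 1: slow=1, fast=2
  step 2: slow=2, fast=4
  step 3: slow=3, fast=6
  step 4: slow=4, fast=3
  step 5: slow=5, fast=5
  slow == fast at node 5: cycle detected

Cycle: yes


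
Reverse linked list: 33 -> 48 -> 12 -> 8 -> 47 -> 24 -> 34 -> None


Step 1: curr=33, set curr.next=prev(None) | reversed so far: 33
Step 2: curr=48, set curr.next=prev(33) | reversed so far: 48 -> 33
Step 3: curr=12, set curr.next=prev(48) | reversed so far: 12 -> 48 -> 33
Step 4: curr=8, set curr.next=prev(12) | reversed so far: 8 -> 12 -> 48 -> 33
Step 5: curr=47, set curr.next=prev(8) | reversed so far: 47 -> 8 -> 12 -> 48 -> 33
Step 6: curr=24, set curr.next=prev(47) | reversed so far: 24 -> 47 -> 8 -> 12 -> 48 -> 33
Step 7: curr=34, set curr.next=prev(24) | reversed so far: 34 -> 24 -> 47 -> 8 -> 12 -> 48 -> 33

34 -> 24 -> 47 -> 8 -> 12 -> 48 -> 33 -> None


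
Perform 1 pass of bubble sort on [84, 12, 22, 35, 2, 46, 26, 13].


Initial: [84, 12, 22, 35, 2, 46, 26, 13]
Pass 1: [12, 22, 35, 2, 46, 26, 13, 84] (7 swaps)

After 1 pass: [12, 22, 35, 2, 46, 26, 13, 84]


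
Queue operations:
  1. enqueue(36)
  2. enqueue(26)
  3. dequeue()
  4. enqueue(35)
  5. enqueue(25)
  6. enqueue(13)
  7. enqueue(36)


enqueue(36) -> [36]
enqueue(26) -> [36, 26]
dequeue()->36, [26]
enqueue(35) -> [26, 35]
enqueue(25) -> [26, 35, 25]
enqueue(13) -> [26, 35, 25, 13]
enqueue(36) -> [26, 35, 25, 13, 36]

Final queue: [26, 35, 25, 13, 36]


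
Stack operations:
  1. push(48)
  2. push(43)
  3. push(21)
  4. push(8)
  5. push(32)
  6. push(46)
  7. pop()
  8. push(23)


push(48) -> [48]
push(43) -> [48, 43]
push(21) -> [48, 43, 21]
push(8) -> [48, 43, 21, 8]
push(32) -> [48, 43, 21, 8, 32]
push(46) -> [48, 43, 21, 8, 32, 46]
pop()->46, [48, 43, 21, 8, 32]
push(23) -> [48, 43, 21, 8, 32, 23]

Final stack: [48, 43, 21, 8, 32, 23]


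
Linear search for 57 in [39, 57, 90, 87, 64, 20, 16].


i=0: 39!=57
i=1: 57==57 found!

Found at 1, 2 comps


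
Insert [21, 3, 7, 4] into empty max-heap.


Insert 21: [21]
Insert 3: [21, 3]
Insert 7: [21, 3, 7]
Insert 4: [21, 4, 7, 3]

Final heap: [21, 4, 7, 3]


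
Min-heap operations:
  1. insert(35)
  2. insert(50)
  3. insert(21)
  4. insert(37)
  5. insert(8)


insert(35) -> [35]
insert(50) -> [35, 50]
insert(21) -> [21, 50, 35]
insert(37) -> [21, 37, 35, 50]
insert(8) -> [8, 21, 35, 50, 37]

Final heap: [8, 21, 35, 50, 37]


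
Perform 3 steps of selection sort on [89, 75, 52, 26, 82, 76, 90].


Initial: [89, 75, 52, 26, 82, 76, 90]
Step 1: min=26 at 3
  Swap: [26, 75, 52, 89, 82, 76, 90]
Step 2: min=52 at 2
  Swap: [26, 52, 75, 89, 82, 76, 90]
Step 3: min=75 at 2
  Swap: [26, 52, 75, 89, 82, 76, 90]

After 3 steps: [26, 52, 75, 89, 82, 76, 90]


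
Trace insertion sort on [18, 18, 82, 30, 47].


Initial: [18, 18, 82, 30, 47]
Insert 18: [18, 18, 82, 30, 47]
Insert 82: [18, 18, 82, 30, 47]
Insert 30: [18, 18, 30, 82, 47]
Insert 47: [18, 18, 30, 47, 82]

Sorted: [18, 18, 30, 47, 82]


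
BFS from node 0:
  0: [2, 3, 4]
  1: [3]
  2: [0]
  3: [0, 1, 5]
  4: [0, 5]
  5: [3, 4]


Visit 0, enqueue [2, 3, 4]
Visit 2, enqueue []
Visit 3, enqueue [1, 5]
Visit 4, enqueue []
Visit 1, enqueue []
Visit 5, enqueue []

BFS order: [0, 2, 3, 4, 1, 5]


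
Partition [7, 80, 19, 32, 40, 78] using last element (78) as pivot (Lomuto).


Pivot: 78
  7 <= 78: advance i (no swap)
  19 <= 78: swap -> [7, 19, 80, 32, 40, 78]
  32 <= 78: swap -> [7, 19, 32, 80, 40, 78]
  40 <= 78: swap -> [7, 19, 32, 40, 80, 78]
Place pivot at 4: [7, 19, 32, 40, 78, 80]

Partitioned: [7, 19, 32, 40, 78, 80]


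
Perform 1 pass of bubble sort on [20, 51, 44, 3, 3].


Initial: [20, 51, 44, 3, 3]
Pass 1: [20, 44, 3, 3, 51] (3 swaps)

After 1 pass: [20, 44, 3, 3, 51]


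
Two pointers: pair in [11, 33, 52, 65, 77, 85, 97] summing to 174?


lo=0(11)+hi=6(97)=108
lo=1(33)+hi=6(97)=130
lo=2(52)+hi=6(97)=149
lo=3(65)+hi=6(97)=162
lo=4(77)+hi=6(97)=174

Yes: 77+97=174


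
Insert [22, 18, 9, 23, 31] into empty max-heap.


Insert 22: [22]
Insert 18: [22, 18]
Insert 9: [22, 18, 9]
Insert 23: [23, 22, 9, 18]
Insert 31: [31, 23, 9, 18, 22]

Final heap: [31, 23, 9, 18, 22]


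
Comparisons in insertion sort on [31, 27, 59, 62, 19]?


Algorithm: insertion sort
Input: [31, 27, 59, 62, 19]
Sorted: [19, 27, 31, 59, 62]

7


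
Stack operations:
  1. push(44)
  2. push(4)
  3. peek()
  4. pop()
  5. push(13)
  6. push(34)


push(44) -> [44]
push(4) -> [44, 4]
peek()->4
pop()->4, [44]
push(13) -> [44, 13]
push(34) -> [44, 13, 34]

Final stack: [44, 13, 34]


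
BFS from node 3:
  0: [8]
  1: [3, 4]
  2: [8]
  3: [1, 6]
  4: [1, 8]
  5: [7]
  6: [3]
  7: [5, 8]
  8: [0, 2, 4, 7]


Visit 3, enqueue [1, 6]
Visit 1, enqueue [4]
Visit 6, enqueue []
Visit 4, enqueue [8]
Visit 8, enqueue [0, 2, 7]
Visit 0, enqueue []
Visit 2, enqueue []
Visit 7, enqueue [5]
Visit 5, enqueue []

BFS order: [3, 1, 6, 4, 8, 0, 2, 7, 5]


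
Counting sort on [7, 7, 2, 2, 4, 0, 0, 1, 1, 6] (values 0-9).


Input: [7, 7, 2, 2, 4, 0, 0, 1, 1, 6]
Counts: [2, 2, 2, 0, 1, 0, 1, 2, 0, 0]

Sorted: [0, 0, 1, 1, 2, 2, 4, 6, 7, 7]


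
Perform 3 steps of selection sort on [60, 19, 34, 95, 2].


Initial: [60, 19, 34, 95, 2]
Step 1: min=2 at 4
  Swap: [2, 19, 34, 95, 60]
Step 2: min=19 at 1
  Swap: [2, 19, 34, 95, 60]
Step 3: min=34 at 2
  Swap: [2, 19, 34, 95, 60]

After 3 steps: [2, 19, 34, 95, 60]


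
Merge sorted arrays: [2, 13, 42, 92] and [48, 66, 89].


Take 2 from A
Take 13 from A
Take 42 from A
Take 48 from B
Take 66 from B
Take 89 from B

Merged: [2, 13, 42, 48, 66, 89, 92]


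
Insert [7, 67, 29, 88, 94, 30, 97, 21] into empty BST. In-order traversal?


Insert 7: root
Insert 67: R from 7
Insert 29: R from 7 -> L from 67
Insert 88: R from 7 -> R from 67
Insert 94: R from 7 -> R from 67 -> R from 88
Insert 30: R from 7 -> L from 67 -> R from 29
Insert 97: R from 7 -> R from 67 -> R from 88 -> R from 94
Insert 21: R from 7 -> L from 67 -> L from 29

In-order: [7, 21, 29, 30, 67, 88, 94, 97]


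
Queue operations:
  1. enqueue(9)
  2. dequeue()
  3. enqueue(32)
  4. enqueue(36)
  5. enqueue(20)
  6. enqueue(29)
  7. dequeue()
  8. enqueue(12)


enqueue(9) -> [9]
dequeue()->9, []
enqueue(32) -> [32]
enqueue(36) -> [32, 36]
enqueue(20) -> [32, 36, 20]
enqueue(29) -> [32, 36, 20, 29]
dequeue()->32, [36, 20, 29]
enqueue(12) -> [36, 20, 29, 12]

Final queue: [36, 20, 29, 12]


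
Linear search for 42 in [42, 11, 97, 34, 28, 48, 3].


i=0: 42==42 found!

Found at 0, 1 comps


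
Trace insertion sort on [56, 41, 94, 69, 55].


Initial: [56, 41, 94, 69, 55]
Insert 41: [41, 56, 94, 69, 55]
Insert 94: [41, 56, 94, 69, 55]
Insert 69: [41, 56, 69, 94, 55]
Insert 55: [41, 55, 56, 69, 94]

Sorted: [41, 55, 56, 69, 94]


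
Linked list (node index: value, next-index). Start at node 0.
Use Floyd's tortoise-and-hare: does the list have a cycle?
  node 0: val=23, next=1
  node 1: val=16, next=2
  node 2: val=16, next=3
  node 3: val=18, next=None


Floyd's tortoise (slow, +1) and hare (fast, +2):
  init: slow=0, fast=0
  step 1: slow=1, fast=2
  step 2: fast 2->3->None, no cycle

Cycle: no


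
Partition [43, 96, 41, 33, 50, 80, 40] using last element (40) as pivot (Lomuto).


Pivot: 40
  33 <= 40: swap -> [33, 96, 41, 43, 50, 80, 40]
Place pivot at 1: [33, 40, 41, 43, 50, 80, 96]

Partitioned: [33, 40, 41, 43, 50, 80, 96]


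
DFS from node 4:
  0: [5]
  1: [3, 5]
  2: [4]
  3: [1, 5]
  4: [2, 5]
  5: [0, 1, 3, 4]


Visit 4, push [5, 2]
Visit 2, push []
Visit 5, push [3, 1, 0]
Visit 0, push []
Visit 1, push [3]
Visit 3, push []

DFS order: [4, 2, 5, 0, 1, 3]


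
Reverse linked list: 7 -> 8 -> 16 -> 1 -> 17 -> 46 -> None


Step 1: curr=7, set curr.next=prev(None) | reversed so far: 7
Step 2: curr=8, set curr.next=prev(7) | reversed so far: 8 -> 7
Step 3: curr=16, set curr.next=prev(8) | reversed so far: 16 -> 8 -> 7
Step 4: curr=1, set curr.next=prev(16) | reversed so far: 1 -> 16 -> 8 -> 7
Step 5: curr=17, set curr.next=prev(1) | reversed so far: 17 -> 1 -> 16 -> 8 -> 7
Step 6: curr=46, set curr.next=prev(17) | reversed so far: 46 -> 17 -> 1 -> 16 -> 8 -> 7

46 -> 17 -> 1 -> 16 -> 8 -> 7 -> None


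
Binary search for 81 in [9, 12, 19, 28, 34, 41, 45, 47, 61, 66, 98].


Step 1: lo=0, hi=10, mid=5, val=41
Step 2: lo=6, hi=10, mid=8, val=61
Step 3: lo=9, hi=10, mid=9, val=66
Step 4: lo=10, hi=10, mid=10, val=98

Not found


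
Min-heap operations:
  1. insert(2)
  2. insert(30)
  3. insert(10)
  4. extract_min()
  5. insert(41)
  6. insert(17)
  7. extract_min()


insert(2) -> [2]
insert(30) -> [2, 30]
insert(10) -> [2, 30, 10]
extract_min()->2, [10, 30]
insert(41) -> [10, 30, 41]
insert(17) -> [10, 17, 41, 30]
extract_min()->10, [17, 30, 41]

Final heap: [17, 30, 41]


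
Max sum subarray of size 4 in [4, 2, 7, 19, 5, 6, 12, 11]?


[0:4]: 32
[1:5]: 33
[2:6]: 37
[3:7]: 42
[4:8]: 34

Max: 42 at [3:7]


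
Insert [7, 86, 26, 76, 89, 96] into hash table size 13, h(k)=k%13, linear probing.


Insert 7: h=7 -> slot 7
Insert 86: h=8 -> slot 8
Insert 26: h=0 -> slot 0
Insert 76: h=11 -> slot 11
Insert 89: h=11, 1 probes -> slot 12
Insert 96: h=5 -> slot 5

Table: [26, None, None, None, None, 96, None, 7, 86, None, None, 76, 89]


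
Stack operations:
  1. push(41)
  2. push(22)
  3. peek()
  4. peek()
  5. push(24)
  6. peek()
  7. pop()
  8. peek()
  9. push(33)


push(41) -> [41]
push(22) -> [41, 22]
peek()->22
peek()->22
push(24) -> [41, 22, 24]
peek()->24
pop()->24, [41, 22]
peek()->22
push(33) -> [41, 22, 33]

Final stack: [41, 22, 33]


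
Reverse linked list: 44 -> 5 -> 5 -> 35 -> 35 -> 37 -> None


Step 1: curr=44, set curr.next=prev(None) | reversed so far: 44
Step 2: curr=5, set curr.next=prev(44) | reversed so far: 5 -> 44
Step 3: curr=5, set curr.next=prev(5) | reversed so far: 5 -> 5 -> 44
Step 4: curr=35, set curr.next=prev(5) | reversed so far: 35 -> 5 -> 5 -> 44
Step 5: curr=35, set curr.next=prev(35) | reversed so far: 35 -> 35 -> 5 -> 5 -> 44
Step 6: curr=37, set curr.next=prev(35) | reversed so far: 37 -> 35 -> 35 -> 5 -> 5 -> 44

37 -> 35 -> 35 -> 5 -> 5 -> 44 -> None


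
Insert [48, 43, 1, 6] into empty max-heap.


Insert 48: [48]
Insert 43: [48, 43]
Insert 1: [48, 43, 1]
Insert 6: [48, 43, 1, 6]

Final heap: [48, 43, 1, 6]


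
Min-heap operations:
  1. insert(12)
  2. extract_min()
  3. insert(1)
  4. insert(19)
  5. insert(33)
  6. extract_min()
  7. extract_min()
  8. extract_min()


insert(12) -> [12]
extract_min()->12, []
insert(1) -> [1]
insert(19) -> [1, 19]
insert(33) -> [1, 19, 33]
extract_min()->1, [19, 33]
extract_min()->19, [33]
extract_min()->33, []

Final heap: []


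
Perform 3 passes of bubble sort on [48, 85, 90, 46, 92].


Initial: [48, 85, 90, 46, 92]
Pass 1: [48, 85, 46, 90, 92] (1 swaps)
Pass 2: [48, 46, 85, 90, 92] (1 swaps)
Pass 3: [46, 48, 85, 90, 92] (1 swaps)

After 3 passes: [46, 48, 85, 90, 92]


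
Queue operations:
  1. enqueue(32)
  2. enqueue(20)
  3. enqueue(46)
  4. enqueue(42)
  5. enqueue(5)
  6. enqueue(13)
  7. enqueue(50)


enqueue(32) -> [32]
enqueue(20) -> [32, 20]
enqueue(46) -> [32, 20, 46]
enqueue(42) -> [32, 20, 46, 42]
enqueue(5) -> [32, 20, 46, 42, 5]
enqueue(13) -> [32, 20, 46, 42, 5, 13]
enqueue(50) -> [32, 20, 46, 42, 5, 13, 50]

Final queue: [32, 20, 46, 42, 5, 13, 50]


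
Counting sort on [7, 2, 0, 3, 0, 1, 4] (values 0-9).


Input: [7, 2, 0, 3, 0, 1, 4]
Counts: [2, 1, 1, 1, 1, 0, 0, 1, 0, 0]

Sorted: [0, 0, 1, 2, 3, 4, 7]


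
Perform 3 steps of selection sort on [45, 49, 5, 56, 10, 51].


Initial: [45, 49, 5, 56, 10, 51]
Step 1: min=5 at 2
  Swap: [5, 49, 45, 56, 10, 51]
Step 2: min=10 at 4
  Swap: [5, 10, 45, 56, 49, 51]
Step 3: min=45 at 2
  Swap: [5, 10, 45, 56, 49, 51]

After 3 steps: [5, 10, 45, 56, 49, 51]


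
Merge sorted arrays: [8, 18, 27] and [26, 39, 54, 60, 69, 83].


Take 8 from A
Take 18 from A
Take 26 from B
Take 27 from A

Merged: [8, 18, 26, 27, 39, 54, 60, 69, 83]


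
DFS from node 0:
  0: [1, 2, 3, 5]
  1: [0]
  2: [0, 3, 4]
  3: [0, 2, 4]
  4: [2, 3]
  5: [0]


Visit 0, push [5, 3, 2, 1]
Visit 1, push []
Visit 2, push [4, 3]
Visit 3, push [4]
Visit 4, push []
Visit 5, push []

DFS order: [0, 1, 2, 3, 4, 5]


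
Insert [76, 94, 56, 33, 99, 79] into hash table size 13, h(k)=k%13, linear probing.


Insert 76: h=11 -> slot 11
Insert 94: h=3 -> slot 3
Insert 56: h=4 -> slot 4
Insert 33: h=7 -> slot 7
Insert 99: h=8 -> slot 8
Insert 79: h=1 -> slot 1

Table: [None, 79, None, 94, 56, None, None, 33, 99, None, None, 76, None]


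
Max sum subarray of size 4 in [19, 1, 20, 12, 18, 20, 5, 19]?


[0:4]: 52
[1:5]: 51
[2:6]: 70
[3:7]: 55
[4:8]: 62

Max: 70 at [2:6]


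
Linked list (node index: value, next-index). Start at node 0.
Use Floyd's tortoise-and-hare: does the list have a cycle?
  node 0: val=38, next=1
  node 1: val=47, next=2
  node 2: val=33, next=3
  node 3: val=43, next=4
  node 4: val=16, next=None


Floyd's tortoise (slow, +1) and hare (fast, +2):
  init: slow=0, fast=0
  step 1: slow=1, fast=2
  step 2: slow=2, fast=4
  step 3: fast -> None, no cycle

Cycle: no


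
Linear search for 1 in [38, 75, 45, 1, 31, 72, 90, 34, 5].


i=0: 38!=1
i=1: 75!=1
i=2: 45!=1
i=3: 1==1 found!

Found at 3, 4 comps


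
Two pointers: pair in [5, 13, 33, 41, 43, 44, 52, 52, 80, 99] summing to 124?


lo=0(5)+hi=9(99)=104
lo=1(13)+hi=9(99)=112
lo=2(33)+hi=9(99)=132
lo=2(33)+hi=8(80)=113
lo=3(41)+hi=8(80)=121
lo=4(43)+hi=8(80)=123
lo=5(44)+hi=8(80)=124

Yes: 44+80=124


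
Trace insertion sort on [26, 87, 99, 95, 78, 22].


Initial: [26, 87, 99, 95, 78, 22]
Insert 87: [26, 87, 99, 95, 78, 22]
Insert 99: [26, 87, 99, 95, 78, 22]
Insert 95: [26, 87, 95, 99, 78, 22]
Insert 78: [26, 78, 87, 95, 99, 22]
Insert 22: [22, 26, 78, 87, 95, 99]

Sorted: [22, 26, 78, 87, 95, 99]


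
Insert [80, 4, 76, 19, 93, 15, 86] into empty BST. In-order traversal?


Insert 80: root
Insert 4: L from 80
Insert 76: L from 80 -> R from 4
Insert 19: L from 80 -> R from 4 -> L from 76
Insert 93: R from 80
Insert 15: L from 80 -> R from 4 -> L from 76 -> L from 19
Insert 86: R from 80 -> L from 93

In-order: [4, 15, 19, 76, 80, 86, 93]


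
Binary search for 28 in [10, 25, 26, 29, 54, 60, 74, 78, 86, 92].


Step 1: lo=0, hi=9, mid=4, val=54
Step 2: lo=0, hi=3, mid=1, val=25
Step 3: lo=2, hi=3, mid=2, val=26
Step 4: lo=3, hi=3, mid=3, val=29

Not found


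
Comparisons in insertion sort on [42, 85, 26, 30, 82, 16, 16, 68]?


Algorithm: insertion sort
Input: [42, 85, 26, 30, 82, 16, 16, 68]
Sorted: [16, 16, 26, 30, 42, 68, 82, 85]

22


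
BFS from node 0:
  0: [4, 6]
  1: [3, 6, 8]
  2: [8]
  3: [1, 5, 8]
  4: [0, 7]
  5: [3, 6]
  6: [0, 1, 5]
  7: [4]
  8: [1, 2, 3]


Visit 0, enqueue [4, 6]
Visit 4, enqueue [7]
Visit 6, enqueue [1, 5]
Visit 7, enqueue []
Visit 1, enqueue [3, 8]
Visit 5, enqueue []
Visit 3, enqueue []
Visit 8, enqueue [2]
Visit 2, enqueue []

BFS order: [0, 4, 6, 7, 1, 5, 3, 8, 2]


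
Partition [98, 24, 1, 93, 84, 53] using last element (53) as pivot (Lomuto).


Pivot: 53
  24 <= 53: swap -> [24, 98, 1, 93, 84, 53]
  1 <= 53: swap -> [24, 1, 98, 93, 84, 53]
Place pivot at 2: [24, 1, 53, 93, 84, 98]

Partitioned: [24, 1, 53, 93, 84, 98]


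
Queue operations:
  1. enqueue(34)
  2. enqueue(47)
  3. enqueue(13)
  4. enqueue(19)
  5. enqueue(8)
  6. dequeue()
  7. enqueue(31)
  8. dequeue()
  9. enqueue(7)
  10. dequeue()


enqueue(34) -> [34]
enqueue(47) -> [34, 47]
enqueue(13) -> [34, 47, 13]
enqueue(19) -> [34, 47, 13, 19]
enqueue(8) -> [34, 47, 13, 19, 8]
dequeue()->34, [47, 13, 19, 8]
enqueue(31) -> [47, 13, 19, 8, 31]
dequeue()->47, [13, 19, 8, 31]
enqueue(7) -> [13, 19, 8, 31, 7]
dequeue()->13, [19, 8, 31, 7]

Final queue: [19, 8, 31, 7]


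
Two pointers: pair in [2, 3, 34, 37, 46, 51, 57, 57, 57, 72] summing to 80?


lo=0(2)+hi=9(72)=74
lo=1(3)+hi=9(72)=75
lo=2(34)+hi=9(72)=106
lo=2(34)+hi=8(57)=91
lo=2(34)+hi=7(57)=91
lo=2(34)+hi=6(57)=91
lo=2(34)+hi=5(51)=85
lo=2(34)+hi=4(46)=80

Yes: 34+46=80


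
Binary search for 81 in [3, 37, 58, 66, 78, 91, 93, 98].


Step 1: lo=0, hi=7, mid=3, val=66
Step 2: lo=4, hi=7, mid=5, val=91
Step 3: lo=4, hi=4, mid=4, val=78

Not found


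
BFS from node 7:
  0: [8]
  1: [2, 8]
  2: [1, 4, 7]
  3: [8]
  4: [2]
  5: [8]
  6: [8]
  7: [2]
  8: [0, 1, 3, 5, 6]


Visit 7, enqueue [2]
Visit 2, enqueue [1, 4]
Visit 1, enqueue [8]
Visit 4, enqueue []
Visit 8, enqueue [0, 3, 5, 6]
Visit 0, enqueue []
Visit 3, enqueue []
Visit 5, enqueue []
Visit 6, enqueue []

BFS order: [7, 2, 1, 4, 8, 0, 3, 5, 6]


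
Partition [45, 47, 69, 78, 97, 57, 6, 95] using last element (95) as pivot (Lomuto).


Pivot: 95
  45 <= 95: advance i (no swap)
  47 <= 95: advance i (no swap)
  69 <= 95: advance i (no swap)
  78 <= 95: advance i (no swap)
  57 <= 95: swap -> [45, 47, 69, 78, 57, 97, 6, 95]
  6 <= 95: swap -> [45, 47, 69, 78, 57, 6, 97, 95]
Place pivot at 6: [45, 47, 69, 78, 57, 6, 95, 97]

Partitioned: [45, 47, 69, 78, 57, 6, 95, 97]


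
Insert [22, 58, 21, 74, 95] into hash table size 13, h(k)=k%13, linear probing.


Insert 22: h=9 -> slot 9
Insert 58: h=6 -> slot 6
Insert 21: h=8 -> slot 8
Insert 74: h=9, 1 probes -> slot 10
Insert 95: h=4 -> slot 4

Table: [None, None, None, None, 95, None, 58, None, 21, 22, 74, None, None]


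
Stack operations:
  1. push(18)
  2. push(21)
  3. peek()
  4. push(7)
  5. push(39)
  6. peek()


push(18) -> [18]
push(21) -> [18, 21]
peek()->21
push(7) -> [18, 21, 7]
push(39) -> [18, 21, 7, 39]
peek()->39

Final stack: [18, 21, 7, 39]


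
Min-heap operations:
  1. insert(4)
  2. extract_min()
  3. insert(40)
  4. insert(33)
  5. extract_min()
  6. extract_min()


insert(4) -> [4]
extract_min()->4, []
insert(40) -> [40]
insert(33) -> [33, 40]
extract_min()->33, [40]
extract_min()->40, []

Final heap: []


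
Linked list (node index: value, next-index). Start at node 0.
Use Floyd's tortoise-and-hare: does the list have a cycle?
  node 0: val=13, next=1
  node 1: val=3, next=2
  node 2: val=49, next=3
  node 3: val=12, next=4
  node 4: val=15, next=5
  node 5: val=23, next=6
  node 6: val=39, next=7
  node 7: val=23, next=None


Floyd's tortoise (slow, +1) and hare (fast, +2):
  init: slow=0, fast=0
  step 1: slow=1, fast=2
  step 2: slow=2, fast=4
  step 3: slow=3, fast=6
  step 4: fast 6->7->None, no cycle

Cycle: no


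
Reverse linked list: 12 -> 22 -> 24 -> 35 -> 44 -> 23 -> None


Step 1: curr=12, set curr.next=prev(None) | reversed so far: 12
Step 2: curr=22, set curr.next=prev(12) | reversed so far: 22 -> 12
Step 3: curr=24, set curr.next=prev(22) | reversed so far: 24 -> 22 -> 12
Step 4: curr=35, set curr.next=prev(24) | reversed so far: 35 -> 24 -> 22 -> 12
Step 5: curr=44, set curr.next=prev(35) | reversed so far: 44 -> 35 -> 24 -> 22 -> 12
Step 6: curr=23, set curr.next=prev(44) | reversed so far: 23 -> 44 -> 35 -> 24 -> 22 -> 12

23 -> 44 -> 35 -> 24 -> 22 -> 12 -> None


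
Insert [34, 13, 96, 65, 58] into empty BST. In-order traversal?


Insert 34: root
Insert 13: L from 34
Insert 96: R from 34
Insert 65: R from 34 -> L from 96
Insert 58: R from 34 -> L from 96 -> L from 65

In-order: [13, 34, 58, 65, 96]


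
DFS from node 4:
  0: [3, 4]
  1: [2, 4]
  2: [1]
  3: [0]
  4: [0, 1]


Visit 4, push [1, 0]
Visit 0, push [3]
Visit 3, push []
Visit 1, push [2]
Visit 2, push []

DFS order: [4, 0, 3, 1, 2]


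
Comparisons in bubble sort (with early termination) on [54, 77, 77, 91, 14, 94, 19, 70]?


Algorithm: bubble sort (with early termination)
Input: [54, 77, 77, 91, 14, 94, 19, 70]
Sorted: [14, 19, 54, 70, 77, 77, 91, 94]

27


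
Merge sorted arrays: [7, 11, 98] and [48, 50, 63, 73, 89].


Take 7 from A
Take 11 from A
Take 48 from B
Take 50 from B
Take 63 from B
Take 73 from B
Take 89 from B

Merged: [7, 11, 48, 50, 63, 73, 89, 98]


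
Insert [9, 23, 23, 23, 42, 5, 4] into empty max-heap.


Insert 9: [9]
Insert 23: [23, 9]
Insert 23: [23, 9, 23]
Insert 23: [23, 23, 23, 9]
Insert 42: [42, 23, 23, 9, 23]
Insert 5: [42, 23, 23, 9, 23, 5]
Insert 4: [42, 23, 23, 9, 23, 5, 4]

Final heap: [42, 23, 23, 9, 23, 5, 4]


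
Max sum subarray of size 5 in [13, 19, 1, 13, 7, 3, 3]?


[0:5]: 53
[1:6]: 43
[2:7]: 27

Max: 53 at [0:5]


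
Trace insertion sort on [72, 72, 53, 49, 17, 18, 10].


Initial: [72, 72, 53, 49, 17, 18, 10]
Insert 72: [72, 72, 53, 49, 17, 18, 10]
Insert 53: [53, 72, 72, 49, 17, 18, 10]
Insert 49: [49, 53, 72, 72, 17, 18, 10]
Insert 17: [17, 49, 53, 72, 72, 18, 10]
Insert 18: [17, 18, 49, 53, 72, 72, 10]
Insert 10: [10, 17, 18, 49, 53, 72, 72]

Sorted: [10, 17, 18, 49, 53, 72, 72]


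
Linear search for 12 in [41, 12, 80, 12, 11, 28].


i=0: 41!=12
i=1: 12==12 found!

Found at 1, 2 comps


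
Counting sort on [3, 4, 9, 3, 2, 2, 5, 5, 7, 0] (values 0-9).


Input: [3, 4, 9, 3, 2, 2, 5, 5, 7, 0]
Counts: [1, 0, 2, 2, 1, 2, 0, 1, 0, 1]

Sorted: [0, 2, 2, 3, 3, 4, 5, 5, 7, 9]


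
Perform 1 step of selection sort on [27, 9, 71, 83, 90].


Initial: [27, 9, 71, 83, 90]
Step 1: min=9 at 1
  Swap: [9, 27, 71, 83, 90]

After 1 step: [9, 27, 71, 83, 90]


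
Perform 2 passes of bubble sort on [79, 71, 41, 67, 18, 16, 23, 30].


Initial: [79, 71, 41, 67, 18, 16, 23, 30]
Pass 1: [71, 41, 67, 18, 16, 23, 30, 79] (7 swaps)
Pass 2: [41, 67, 18, 16, 23, 30, 71, 79] (6 swaps)

After 2 passes: [41, 67, 18, 16, 23, 30, 71, 79]


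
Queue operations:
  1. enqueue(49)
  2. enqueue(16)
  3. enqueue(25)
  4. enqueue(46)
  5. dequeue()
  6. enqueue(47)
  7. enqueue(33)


enqueue(49) -> [49]
enqueue(16) -> [49, 16]
enqueue(25) -> [49, 16, 25]
enqueue(46) -> [49, 16, 25, 46]
dequeue()->49, [16, 25, 46]
enqueue(47) -> [16, 25, 46, 47]
enqueue(33) -> [16, 25, 46, 47, 33]

Final queue: [16, 25, 46, 47, 33]


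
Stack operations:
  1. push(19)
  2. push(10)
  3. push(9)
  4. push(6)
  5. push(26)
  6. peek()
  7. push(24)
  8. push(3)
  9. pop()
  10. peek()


push(19) -> [19]
push(10) -> [19, 10]
push(9) -> [19, 10, 9]
push(6) -> [19, 10, 9, 6]
push(26) -> [19, 10, 9, 6, 26]
peek()->26
push(24) -> [19, 10, 9, 6, 26, 24]
push(3) -> [19, 10, 9, 6, 26, 24, 3]
pop()->3, [19, 10, 9, 6, 26, 24]
peek()->24

Final stack: [19, 10, 9, 6, 26, 24]


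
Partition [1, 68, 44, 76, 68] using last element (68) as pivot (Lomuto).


Pivot: 68
  1 <= 68: advance i (no swap)
  68 <= 68: advance i (no swap)
  44 <= 68: advance i (no swap)
Place pivot at 3: [1, 68, 44, 68, 76]

Partitioned: [1, 68, 44, 68, 76]


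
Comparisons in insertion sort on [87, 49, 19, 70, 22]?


Algorithm: insertion sort
Input: [87, 49, 19, 70, 22]
Sorted: [19, 22, 49, 70, 87]

9


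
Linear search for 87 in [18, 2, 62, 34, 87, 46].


i=0: 18!=87
i=1: 2!=87
i=2: 62!=87
i=3: 34!=87
i=4: 87==87 found!

Found at 4, 5 comps


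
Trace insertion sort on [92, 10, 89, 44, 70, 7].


Initial: [92, 10, 89, 44, 70, 7]
Insert 10: [10, 92, 89, 44, 70, 7]
Insert 89: [10, 89, 92, 44, 70, 7]
Insert 44: [10, 44, 89, 92, 70, 7]
Insert 70: [10, 44, 70, 89, 92, 7]
Insert 7: [7, 10, 44, 70, 89, 92]

Sorted: [7, 10, 44, 70, 89, 92]


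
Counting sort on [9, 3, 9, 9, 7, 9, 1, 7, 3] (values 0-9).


Input: [9, 3, 9, 9, 7, 9, 1, 7, 3]
Counts: [0, 1, 0, 2, 0, 0, 0, 2, 0, 4]

Sorted: [1, 3, 3, 7, 7, 9, 9, 9, 9]


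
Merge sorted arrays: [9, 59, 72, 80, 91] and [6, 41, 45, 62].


Take 6 from B
Take 9 from A
Take 41 from B
Take 45 from B
Take 59 from A
Take 62 from B

Merged: [6, 9, 41, 45, 59, 62, 72, 80, 91]


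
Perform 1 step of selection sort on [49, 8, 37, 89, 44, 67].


Initial: [49, 8, 37, 89, 44, 67]
Step 1: min=8 at 1
  Swap: [8, 49, 37, 89, 44, 67]

After 1 step: [8, 49, 37, 89, 44, 67]


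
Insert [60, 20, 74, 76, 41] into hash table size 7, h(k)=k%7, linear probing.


Insert 60: h=4 -> slot 4
Insert 20: h=6 -> slot 6
Insert 74: h=4, 1 probes -> slot 5
Insert 76: h=6, 1 probes -> slot 0
Insert 41: h=6, 2 probes -> slot 1

Table: [76, 41, None, None, 60, 74, 20]


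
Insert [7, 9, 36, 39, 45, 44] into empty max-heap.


Insert 7: [7]
Insert 9: [9, 7]
Insert 36: [36, 7, 9]
Insert 39: [39, 36, 9, 7]
Insert 45: [45, 39, 9, 7, 36]
Insert 44: [45, 39, 44, 7, 36, 9]

Final heap: [45, 39, 44, 7, 36, 9]


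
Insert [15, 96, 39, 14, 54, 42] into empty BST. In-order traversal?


Insert 15: root
Insert 96: R from 15
Insert 39: R from 15 -> L from 96
Insert 14: L from 15
Insert 54: R from 15 -> L from 96 -> R from 39
Insert 42: R from 15 -> L from 96 -> R from 39 -> L from 54

In-order: [14, 15, 39, 42, 54, 96]


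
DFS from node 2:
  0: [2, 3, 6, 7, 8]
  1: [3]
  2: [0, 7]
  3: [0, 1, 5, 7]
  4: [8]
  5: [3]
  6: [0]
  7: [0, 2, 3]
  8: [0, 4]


Visit 2, push [7, 0]
Visit 0, push [8, 7, 6, 3]
Visit 3, push [7, 5, 1]
Visit 1, push []
Visit 5, push []
Visit 7, push []
Visit 6, push []
Visit 8, push [4]
Visit 4, push []

DFS order: [2, 0, 3, 1, 5, 7, 6, 8, 4]


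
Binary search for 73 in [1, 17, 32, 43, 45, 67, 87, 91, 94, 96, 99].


Step 1: lo=0, hi=10, mid=5, val=67
Step 2: lo=6, hi=10, mid=8, val=94
Step 3: lo=6, hi=7, mid=6, val=87

Not found


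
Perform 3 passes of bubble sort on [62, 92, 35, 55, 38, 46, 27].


Initial: [62, 92, 35, 55, 38, 46, 27]
Pass 1: [62, 35, 55, 38, 46, 27, 92] (5 swaps)
Pass 2: [35, 55, 38, 46, 27, 62, 92] (5 swaps)
Pass 3: [35, 38, 46, 27, 55, 62, 92] (3 swaps)

After 3 passes: [35, 38, 46, 27, 55, 62, 92]


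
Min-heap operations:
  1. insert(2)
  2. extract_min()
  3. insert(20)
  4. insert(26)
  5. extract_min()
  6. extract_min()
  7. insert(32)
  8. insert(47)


insert(2) -> [2]
extract_min()->2, []
insert(20) -> [20]
insert(26) -> [20, 26]
extract_min()->20, [26]
extract_min()->26, []
insert(32) -> [32]
insert(47) -> [32, 47]

Final heap: [32, 47]


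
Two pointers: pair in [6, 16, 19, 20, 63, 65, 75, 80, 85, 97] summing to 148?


lo=0(6)+hi=9(97)=103
lo=1(16)+hi=9(97)=113
lo=2(19)+hi=9(97)=116
lo=3(20)+hi=9(97)=117
lo=4(63)+hi=9(97)=160
lo=4(63)+hi=8(85)=148

Yes: 63+85=148


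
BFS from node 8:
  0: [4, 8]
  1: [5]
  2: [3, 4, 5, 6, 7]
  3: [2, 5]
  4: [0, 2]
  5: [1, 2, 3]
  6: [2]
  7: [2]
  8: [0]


Visit 8, enqueue [0]
Visit 0, enqueue [4]
Visit 4, enqueue [2]
Visit 2, enqueue [3, 5, 6, 7]
Visit 3, enqueue []
Visit 5, enqueue [1]
Visit 6, enqueue []
Visit 7, enqueue []
Visit 1, enqueue []

BFS order: [8, 0, 4, 2, 3, 5, 6, 7, 1]


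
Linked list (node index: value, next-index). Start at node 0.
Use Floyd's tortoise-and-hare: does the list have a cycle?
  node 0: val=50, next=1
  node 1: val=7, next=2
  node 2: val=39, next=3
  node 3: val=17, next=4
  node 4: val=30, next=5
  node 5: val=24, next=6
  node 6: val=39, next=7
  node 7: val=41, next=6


Floyd's tortoise (slow, +1) and hare (fast, +2):
  init: slow=0, fast=0
  step 1: slow=1, fast=2
  step 2: slow=2, fast=4
  step 3: slow=3, fast=6
  step 4: slow=4, fast=6
  step 5: slow=5, fast=6
  step 6: slow=6, fast=6
  slow == fast at node 6: cycle detected

Cycle: yes


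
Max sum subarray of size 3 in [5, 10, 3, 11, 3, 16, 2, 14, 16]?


[0:3]: 18
[1:4]: 24
[2:5]: 17
[3:6]: 30
[4:7]: 21
[5:8]: 32
[6:9]: 32

Max: 32 at [5:8]


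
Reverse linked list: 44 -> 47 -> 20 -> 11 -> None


Step 1: curr=44, set curr.next=prev(None) | reversed so far: 44
Step 2: curr=47, set curr.next=prev(44) | reversed so far: 47 -> 44
Step 3: curr=20, set curr.next=prev(47) | reversed so far: 20 -> 47 -> 44
Step 4: curr=11, set curr.next=prev(20) | reversed so far: 11 -> 20 -> 47 -> 44

11 -> 20 -> 47 -> 44 -> None


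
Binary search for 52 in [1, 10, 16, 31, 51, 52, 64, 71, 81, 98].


Step 1: lo=0, hi=9, mid=4, val=51
Step 2: lo=5, hi=9, mid=7, val=71
Step 3: lo=5, hi=6, mid=5, val=52

Found at index 5


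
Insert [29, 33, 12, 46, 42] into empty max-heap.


Insert 29: [29]
Insert 33: [33, 29]
Insert 12: [33, 29, 12]
Insert 46: [46, 33, 12, 29]
Insert 42: [46, 42, 12, 29, 33]

Final heap: [46, 42, 12, 29, 33]


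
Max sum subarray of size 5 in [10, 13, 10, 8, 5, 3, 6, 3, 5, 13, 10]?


[0:5]: 46
[1:6]: 39
[2:7]: 32
[3:8]: 25
[4:9]: 22
[5:10]: 30
[6:11]: 37

Max: 46 at [0:5]


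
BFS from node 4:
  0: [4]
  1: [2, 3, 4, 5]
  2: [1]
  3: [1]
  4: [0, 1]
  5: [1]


Visit 4, enqueue [0, 1]
Visit 0, enqueue []
Visit 1, enqueue [2, 3, 5]
Visit 2, enqueue []
Visit 3, enqueue []
Visit 5, enqueue []

BFS order: [4, 0, 1, 2, 3, 5]


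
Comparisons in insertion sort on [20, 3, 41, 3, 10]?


Algorithm: insertion sort
Input: [20, 3, 41, 3, 10]
Sorted: [3, 3, 10, 20, 41]

8


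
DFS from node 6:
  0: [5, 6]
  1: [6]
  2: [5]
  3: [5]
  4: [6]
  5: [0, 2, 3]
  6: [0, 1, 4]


Visit 6, push [4, 1, 0]
Visit 0, push [5]
Visit 5, push [3, 2]
Visit 2, push []
Visit 3, push []
Visit 1, push []
Visit 4, push []

DFS order: [6, 0, 5, 2, 3, 1, 4]


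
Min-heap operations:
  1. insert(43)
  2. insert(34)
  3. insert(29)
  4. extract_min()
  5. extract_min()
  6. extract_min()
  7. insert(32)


insert(43) -> [43]
insert(34) -> [34, 43]
insert(29) -> [29, 43, 34]
extract_min()->29, [34, 43]
extract_min()->34, [43]
extract_min()->43, []
insert(32) -> [32]

Final heap: [32]


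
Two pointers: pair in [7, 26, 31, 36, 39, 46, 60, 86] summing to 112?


lo=0(7)+hi=7(86)=93
lo=1(26)+hi=7(86)=112

Yes: 26+86=112


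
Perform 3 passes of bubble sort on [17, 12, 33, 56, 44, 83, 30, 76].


Initial: [17, 12, 33, 56, 44, 83, 30, 76]
Pass 1: [12, 17, 33, 44, 56, 30, 76, 83] (4 swaps)
Pass 2: [12, 17, 33, 44, 30, 56, 76, 83] (1 swaps)
Pass 3: [12, 17, 33, 30, 44, 56, 76, 83] (1 swaps)

After 3 passes: [12, 17, 33, 30, 44, 56, 76, 83]


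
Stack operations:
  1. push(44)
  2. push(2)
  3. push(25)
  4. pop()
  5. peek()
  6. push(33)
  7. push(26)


push(44) -> [44]
push(2) -> [44, 2]
push(25) -> [44, 2, 25]
pop()->25, [44, 2]
peek()->2
push(33) -> [44, 2, 33]
push(26) -> [44, 2, 33, 26]

Final stack: [44, 2, 33, 26]


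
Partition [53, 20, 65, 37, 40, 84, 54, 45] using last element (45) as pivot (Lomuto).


Pivot: 45
  20 <= 45: swap -> [20, 53, 65, 37, 40, 84, 54, 45]
  37 <= 45: swap -> [20, 37, 65, 53, 40, 84, 54, 45]
  40 <= 45: swap -> [20, 37, 40, 53, 65, 84, 54, 45]
Place pivot at 3: [20, 37, 40, 45, 65, 84, 54, 53]

Partitioned: [20, 37, 40, 45, 65, 84, 54, 53]


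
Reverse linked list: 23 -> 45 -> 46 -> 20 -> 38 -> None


Step 1: curr=23, set curr.next=prev(None) | reversed so far: 23
Step 2: curr=45, set curr.next=prev(23) | reversed so far: 45 -> 23
Step 3: curr=46, set curr.next=prev(45) | reversed so far: 46 -> 45 -> 23
Step 4: curr=20, set curr.next=prev(46) | reversed so far: 20 -> 46 -> 45 -> 23
Step 5: curr=38, set curr.next=prev(20) | reversed so far: 38 -> 20 -> 46 -> 45 -> 23

38 -> 20 -> 46 -> 45 -> 23 -> None


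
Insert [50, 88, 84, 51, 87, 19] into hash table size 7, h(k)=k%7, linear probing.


Insert 50: h=1 -> slot 1
Insert 88: h=4 -> slot 4
Insert 84: h=0 -> slot 0
Insert 51: h=2 -> slot 2
Insert 87: h=3 -> slot 3
Insert 19: h=5 -> slot 5

Table: [84, 50, 51, 87, 88, 19, None]


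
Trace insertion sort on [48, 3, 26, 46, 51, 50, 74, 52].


Initial: [48, 3, 26, 46, 51, 50, 74, 52]
Insert 3: [3, 48, 26, 46, 51, 50, 74, 52]
Insert 26: [3, 26, 48, 46, 51, 50, 74, 52]
Insert 46: [3, 26, 46, 48, 51, 50, 74, 52]
Insert 51: [3, 26, 46, 48, 51, 50, 74, 52]
Insert 50: [3, 26, 46, 48, 50, 51, 74, 52]
Insert 74: [3, 26, 46, 48, 50, 51, 74, 52]
Insert 52: [3, 26, 46, 48, 50, 51, 52, 74]

Sorted: [3, 26, 46, 48, 50, 51, 52, 74]


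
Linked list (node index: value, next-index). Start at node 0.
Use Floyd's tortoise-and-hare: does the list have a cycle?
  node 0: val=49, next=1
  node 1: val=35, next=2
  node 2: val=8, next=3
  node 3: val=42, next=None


Floyd's tortoise (slow, +1) and hare (fast, +2):
  init: slow=0, fast=0
  step 1: slow=1, fast=2
  step 2: fast 2->3->None, no cycle

Cycle: no


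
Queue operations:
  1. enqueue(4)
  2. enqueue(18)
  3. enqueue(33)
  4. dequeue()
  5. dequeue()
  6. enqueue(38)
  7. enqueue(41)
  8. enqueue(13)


enqueue(4) -> [4]
enqueue(18) -> [4, 18]
enqueue(33) -> [4, 18, 33]
dequeue()->4, [18, 33]
dequeue()->18, [33]
enqueue(38) -> [33, 38]
enqueue(41) -> [33, 38, 41]
enqueue(13) -> [33, 38, 41, 13]

Final queue: [33, 38, 41, 13]
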